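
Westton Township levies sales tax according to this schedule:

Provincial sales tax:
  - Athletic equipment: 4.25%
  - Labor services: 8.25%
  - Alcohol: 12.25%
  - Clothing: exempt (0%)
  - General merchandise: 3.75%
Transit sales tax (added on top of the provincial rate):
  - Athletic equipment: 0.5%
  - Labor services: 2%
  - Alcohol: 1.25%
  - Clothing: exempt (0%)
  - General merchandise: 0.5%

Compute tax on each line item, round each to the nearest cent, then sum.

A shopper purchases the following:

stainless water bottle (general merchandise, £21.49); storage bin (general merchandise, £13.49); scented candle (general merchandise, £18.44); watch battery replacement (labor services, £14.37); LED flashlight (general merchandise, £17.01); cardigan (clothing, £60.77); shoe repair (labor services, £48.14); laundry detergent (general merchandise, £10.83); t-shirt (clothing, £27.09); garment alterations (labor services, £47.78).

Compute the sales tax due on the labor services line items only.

Watch battery replacement £14.37: labor services → 8.25% + 2% transit = 10.25% → £1.47
Shoe repair £48.14: labor services → 8.25% + 2% transit = 10.25% → £4.93
Garment alterations £47.78: labor services → 8.25% + 2% transit = 10.25% → £4.90
Tax on labor services = £1.47 + £4.93 + £4.90 = £11.30

£11.30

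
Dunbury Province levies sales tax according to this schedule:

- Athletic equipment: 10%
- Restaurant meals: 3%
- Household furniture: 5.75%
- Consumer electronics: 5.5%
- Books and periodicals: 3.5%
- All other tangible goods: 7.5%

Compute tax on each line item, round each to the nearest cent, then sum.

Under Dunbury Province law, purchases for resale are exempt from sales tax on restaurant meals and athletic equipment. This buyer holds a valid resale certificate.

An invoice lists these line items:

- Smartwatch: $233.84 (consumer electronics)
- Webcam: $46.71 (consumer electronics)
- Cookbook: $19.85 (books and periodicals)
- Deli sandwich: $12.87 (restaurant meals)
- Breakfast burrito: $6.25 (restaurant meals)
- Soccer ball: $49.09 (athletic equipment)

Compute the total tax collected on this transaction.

Smartwatch $233.84: consumer electronics → 5.5% → $12.86
Webcam $46.71: consumer electronics → 5.5% → $2.57
Cookbook $19.85: books and periodicals → 3.5% → $0.69
Deli sandwich $12.87: restaurant meals, buyer-exempt → 0% → $0.00
Breakfast burrito $6.25: restaurant meals, buyer-exempt → 0% → $0.00
Soccer ball $49.09: athletic equipment, buyer-exempt → 0% → $0.00
Total tax = $12.86 + $2.57 + $0.69 = $16.12

$16.12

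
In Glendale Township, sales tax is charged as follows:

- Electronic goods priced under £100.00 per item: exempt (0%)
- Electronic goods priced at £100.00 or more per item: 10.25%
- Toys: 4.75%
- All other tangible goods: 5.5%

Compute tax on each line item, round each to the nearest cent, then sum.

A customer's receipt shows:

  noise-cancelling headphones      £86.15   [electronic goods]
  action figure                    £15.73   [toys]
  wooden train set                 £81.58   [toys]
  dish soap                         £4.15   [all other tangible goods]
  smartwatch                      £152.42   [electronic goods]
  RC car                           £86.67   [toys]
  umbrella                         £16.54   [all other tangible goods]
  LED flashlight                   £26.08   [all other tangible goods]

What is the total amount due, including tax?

Noise-cancelling headphones £86.15: electronic goods, under £100.00 → 0% → £0.00
Action figure £15.73: toys → 4.75% → £0.75
Wooden train set £81.58: toys → 4.75% → £3.88
Dish soap £4.15: all other tangible goods → 5.5% → £0.23
Smartwatch £152.42: electronic goods, £100.00 or more → 10.25% → £15.62
RC car £86.67: toys → 4.75% → £4.12
Umbrella £16.54: all other tangible goods → 5.5% → £0.91
LED flashlight £26.08: all other tangible goods → 5.5% → £1.43
Subtotal = £469.32; tax = £26.94; total due = £496.26

£496.26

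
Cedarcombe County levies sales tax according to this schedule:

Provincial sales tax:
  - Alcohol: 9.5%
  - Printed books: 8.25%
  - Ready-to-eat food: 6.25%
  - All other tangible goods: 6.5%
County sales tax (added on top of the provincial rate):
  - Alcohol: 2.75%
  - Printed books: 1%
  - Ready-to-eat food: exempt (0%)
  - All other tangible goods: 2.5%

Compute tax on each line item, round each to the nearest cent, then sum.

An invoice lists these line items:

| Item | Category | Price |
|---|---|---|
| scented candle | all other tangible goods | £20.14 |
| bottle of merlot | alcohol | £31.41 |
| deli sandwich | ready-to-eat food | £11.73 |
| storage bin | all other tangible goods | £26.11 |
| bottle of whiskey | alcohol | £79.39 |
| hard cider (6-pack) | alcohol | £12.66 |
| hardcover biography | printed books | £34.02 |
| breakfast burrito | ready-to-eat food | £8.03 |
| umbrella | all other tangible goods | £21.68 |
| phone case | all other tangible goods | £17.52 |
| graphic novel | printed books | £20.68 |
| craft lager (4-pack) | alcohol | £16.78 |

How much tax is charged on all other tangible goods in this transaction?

£7.69

Scented candle £20.14: all other tangible goods → 6.5% + 2.5% county = 9% → £1.81
Storage bin £26.11: all other tangible goods → 6.5% + 2.5% county = 9% → £2.35
Umbrella £21.68: all other tangible goods → 6.5% + 2.5% county = 9% → £1.95
Phone case £17.52: all other tangible goods → 6.5% + 2.5% county = 9% → £1.58
Tax on all other tangible goods = £1.81 + £2.35 + £1.95 + £1.58 = £7.69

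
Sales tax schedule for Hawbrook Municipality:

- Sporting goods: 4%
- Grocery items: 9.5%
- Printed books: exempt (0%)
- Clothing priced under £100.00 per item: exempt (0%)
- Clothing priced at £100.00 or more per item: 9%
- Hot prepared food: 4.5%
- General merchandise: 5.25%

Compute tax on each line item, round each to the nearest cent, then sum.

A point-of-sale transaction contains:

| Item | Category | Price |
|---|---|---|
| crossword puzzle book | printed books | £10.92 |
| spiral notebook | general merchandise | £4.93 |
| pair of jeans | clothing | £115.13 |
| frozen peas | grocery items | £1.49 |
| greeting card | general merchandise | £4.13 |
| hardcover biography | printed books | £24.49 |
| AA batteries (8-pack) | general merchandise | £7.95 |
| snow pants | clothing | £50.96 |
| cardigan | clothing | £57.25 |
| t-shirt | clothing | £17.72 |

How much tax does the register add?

£11.40

Crossword puzzle book £10.92: printed books → 0% → £0.00
Spiral notebook £4.93: general merchandise → 5.25% → £0.26
Pair of jeans £115.13: clothing, £100.00 or more → 9% → £10.36
Frozen peas £1.49: grocery items → 9.5% → £0.14
Greeting card £4.13: general merchandise → 5.25% → £0.22
Hardcover biography £24.49: printed books → 0% → £0.00
AA batteries (8-pack) £7.95: general merchandise → 5.25% → £0.42
Snow pants £50.96: clothing, under £100.00 → 0% → £0.00
Cardigan £57.25: clothing, under £100.00 → 0% → £0.00
T-shirt £17.72: clothing, under £100.00 → 0% → £0.00
Total tax = £0.26 + £10.36 + £0.14 + £0.22 + £0.42 = £11.40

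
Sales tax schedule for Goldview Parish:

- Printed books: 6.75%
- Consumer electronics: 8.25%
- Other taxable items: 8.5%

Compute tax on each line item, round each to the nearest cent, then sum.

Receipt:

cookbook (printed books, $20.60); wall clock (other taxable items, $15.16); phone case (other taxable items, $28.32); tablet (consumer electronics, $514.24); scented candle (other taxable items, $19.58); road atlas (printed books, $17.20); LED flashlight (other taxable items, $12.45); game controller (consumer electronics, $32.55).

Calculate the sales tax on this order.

$54.08

Cookbook $20.60: printed books → 6.75% → $1.39
Wall clock $15.16: other taxable items → 8.5% → $1.29
Phone case $28.32: other taxable items → 8.5% → $2.41
Tablet $514.24: consumer electronics → 8.25% → $42.42
Scented candle $19.58: other taxable items → 8.5% → $1.66
Road atlas $17.20: printed books → 6.75% → $1.16
LED flashlight $12.45: other taxable items → 8.5% → $1.06
Game controller $32.55: consumer electronics → 8.25% → $2.69
Total tax = $1.39 + $1.29 + $2.41 + $42.42 + $1.66 + $1.16 + $1.06 + $2.69 = $54.08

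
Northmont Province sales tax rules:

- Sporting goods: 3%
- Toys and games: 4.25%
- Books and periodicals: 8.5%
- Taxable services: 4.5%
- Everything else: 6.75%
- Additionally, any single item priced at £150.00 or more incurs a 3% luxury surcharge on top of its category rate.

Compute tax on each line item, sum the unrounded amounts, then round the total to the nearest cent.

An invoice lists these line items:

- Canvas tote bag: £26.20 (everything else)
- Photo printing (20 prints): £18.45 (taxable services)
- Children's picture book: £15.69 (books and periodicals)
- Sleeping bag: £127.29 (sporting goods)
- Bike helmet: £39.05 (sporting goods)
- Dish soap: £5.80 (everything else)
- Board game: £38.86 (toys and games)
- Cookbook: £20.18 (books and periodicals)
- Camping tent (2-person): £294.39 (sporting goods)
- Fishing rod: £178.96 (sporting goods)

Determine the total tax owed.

Canvas tote bag £26.20: everything else → 6.75% → £1.7685
Photo printing (20 prints) £18.45: taxable services → 4.5% → £0.83025
Children's picture book £15.69: books and periodicals → 8.5% → £1.33365
Sleeping bag £127.29: sporting goods → 3% → £3.8187
Bike helmet £39.05: sporting goods → 3% → £1.1715
Dish soap £5.80: everything else → 6.75% → £0.3915
Board game £38.86: toys and games → 4.25% → £1.65155
Cookbook £20.18: books and periodicals → 8.5% → £1.7153
Camping tent (2-person) £294.39: sporting goods → 3% + 3% surcharge = 6% → £17.6634
Fishing rod £178.96: sporting goods → 3% + 3% surcharge = 6% → £10.7376
Unrounded tax sum = £41.08195 → £41.08

£41.08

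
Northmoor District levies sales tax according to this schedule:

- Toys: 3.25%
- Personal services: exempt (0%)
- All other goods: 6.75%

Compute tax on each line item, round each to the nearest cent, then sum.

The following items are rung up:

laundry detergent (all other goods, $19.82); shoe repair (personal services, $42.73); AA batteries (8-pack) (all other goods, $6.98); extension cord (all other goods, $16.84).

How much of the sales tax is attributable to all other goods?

Laundry detergent $19.82: all other goods → 6.75% → $1.34
AA batteries (8-pack) $6.98: all other goods → 6.75% → $0.47
Extension cord $16.84: all other goods → 6.75% → $1.14
Tax on all other goods = $1.34 + $0.47 + $1.14 = $2.95

$2.95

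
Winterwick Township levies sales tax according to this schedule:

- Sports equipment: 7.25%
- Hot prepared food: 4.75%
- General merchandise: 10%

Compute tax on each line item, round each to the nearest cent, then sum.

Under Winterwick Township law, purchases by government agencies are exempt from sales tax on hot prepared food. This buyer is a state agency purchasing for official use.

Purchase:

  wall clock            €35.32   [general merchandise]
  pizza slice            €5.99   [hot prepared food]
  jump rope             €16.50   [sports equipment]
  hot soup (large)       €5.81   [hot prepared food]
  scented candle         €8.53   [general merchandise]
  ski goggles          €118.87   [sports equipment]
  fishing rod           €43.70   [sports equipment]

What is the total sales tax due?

Wall clock €35.32: general merchandise → 10% → €3.53
Pizza slice €5.99: hot prepared food, buyer-exempt → 0% → €0.00
Jump rope €16.50: sports equipment → 7.25% → €1.20
Hot soup (large) €5.81: hot prepared food, buyer-exempt → 0% → €0.00
Scented candle €8.53: general merchandise → 10% → €0.85
Ski goggles €118.87: sports equipment → 7.25% → €8.62
Fishing rod €43.70: sports equipment → 7.25% → €3.17
Total tax = €3.53 + €1.20 + €0.85 + €8.62 + €3.17 = €17.37

€17.37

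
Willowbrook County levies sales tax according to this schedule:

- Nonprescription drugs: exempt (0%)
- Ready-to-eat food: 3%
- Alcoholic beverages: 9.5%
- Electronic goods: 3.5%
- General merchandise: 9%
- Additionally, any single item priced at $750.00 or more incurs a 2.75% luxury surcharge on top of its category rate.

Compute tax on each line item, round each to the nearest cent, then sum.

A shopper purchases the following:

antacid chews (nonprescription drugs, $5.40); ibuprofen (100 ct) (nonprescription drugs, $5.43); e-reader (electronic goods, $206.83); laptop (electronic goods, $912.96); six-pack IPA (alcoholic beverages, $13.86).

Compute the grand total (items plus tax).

$1210.10

Antacid chews $5.40: nonprescription drugs → 0% → $0.00
Ibuprofen (100 ct) $5.43: nonprescription drugs → 0% → $0.00
E-reader $206.83: electronic goods → 3.5% → $7.24
Laptop $912.96: electronic goods → 3.5% + 2.75% surcharge = 6.25% → $57.06
Six-pack IPA $13.86: alcoholic beverages → 9.5% → $1.32
Subtotal = $1144.48; tax = $65.62; total due = $1210.10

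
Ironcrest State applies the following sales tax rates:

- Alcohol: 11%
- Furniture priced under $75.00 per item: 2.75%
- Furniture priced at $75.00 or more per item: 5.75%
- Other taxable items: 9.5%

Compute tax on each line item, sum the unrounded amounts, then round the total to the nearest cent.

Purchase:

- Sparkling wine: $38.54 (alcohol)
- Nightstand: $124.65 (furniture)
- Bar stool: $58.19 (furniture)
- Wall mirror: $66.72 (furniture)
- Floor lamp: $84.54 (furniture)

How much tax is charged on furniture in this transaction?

$15.46

Nightstand $124.65: furniture, $75.00 or more → 5.75% → $7.167375
Bar stool $58.19: furniture, under $75.00 → 2.75% → $1.600225
Wall mirror $66.72: furniture, under $75.00 → 2.75% → $1.8348
Floor lamp $84.54: furniture, $75.00 or more → 5.75% → $4.86105
Tax on furniture: unrounded sum = $15.46345 → $15.46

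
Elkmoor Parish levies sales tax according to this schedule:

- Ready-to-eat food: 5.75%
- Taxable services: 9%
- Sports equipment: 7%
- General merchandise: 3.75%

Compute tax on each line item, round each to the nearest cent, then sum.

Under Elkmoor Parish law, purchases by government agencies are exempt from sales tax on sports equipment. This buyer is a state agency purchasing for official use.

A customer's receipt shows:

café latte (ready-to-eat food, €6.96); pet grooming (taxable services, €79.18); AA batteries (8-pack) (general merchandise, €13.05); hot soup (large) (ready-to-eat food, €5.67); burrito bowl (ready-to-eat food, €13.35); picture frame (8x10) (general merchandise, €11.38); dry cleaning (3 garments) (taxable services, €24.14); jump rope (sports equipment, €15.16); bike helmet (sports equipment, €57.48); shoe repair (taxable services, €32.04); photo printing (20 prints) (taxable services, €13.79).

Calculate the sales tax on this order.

Café latte €6.96: ready-to-eat food → 5.75% → €0.40
Pet grooming €79.18: taxable services → 9% → €7.13
AA batteries (8-pack) €13.05: general merchandise → 3.75% → €0.49
Hot soup (large) €5.67: ready-to-eat food → 5.75% → €0.33
Burrito bowl €13.35: ready-to-eat food → 5.75% → €0.77
Picture frame (8x10) €11.38: general merchandise → 3.75% → €0.43
Dry cleaning (3 garments) €24.14: taxable services → 9% → €2.17
Jump rope €15.16: sports equipment, buyer-exempt → 0% → €0.00
Bike helmet €57.48: sports equipment, buyer-exempt → 0% → €0.00
Shoe repair €32.04: taxable services → 9% → €2.88
Photo printing (20 prints) €13.79: taxable services → 9% → €1.24
Total tax = €0.40 + €7.13 + €0.49 + €0.33 + €0.77 + €0.43 + €2.17 + €2.88 + €1.24 = €15.84

€15.84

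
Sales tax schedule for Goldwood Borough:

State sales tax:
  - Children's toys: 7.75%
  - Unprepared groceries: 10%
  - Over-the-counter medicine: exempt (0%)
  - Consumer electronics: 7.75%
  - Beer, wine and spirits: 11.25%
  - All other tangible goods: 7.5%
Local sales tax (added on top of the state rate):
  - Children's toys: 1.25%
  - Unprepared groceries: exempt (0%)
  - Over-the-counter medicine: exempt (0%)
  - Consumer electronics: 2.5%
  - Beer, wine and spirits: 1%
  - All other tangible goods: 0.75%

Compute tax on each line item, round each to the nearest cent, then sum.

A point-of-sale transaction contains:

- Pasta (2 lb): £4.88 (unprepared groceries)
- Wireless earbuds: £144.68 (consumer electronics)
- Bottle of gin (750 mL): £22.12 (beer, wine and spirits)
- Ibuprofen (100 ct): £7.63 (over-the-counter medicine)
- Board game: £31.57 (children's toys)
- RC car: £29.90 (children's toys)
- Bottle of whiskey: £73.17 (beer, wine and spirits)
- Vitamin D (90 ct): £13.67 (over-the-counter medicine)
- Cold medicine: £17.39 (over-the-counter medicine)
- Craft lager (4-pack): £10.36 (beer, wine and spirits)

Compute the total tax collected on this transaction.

Pasta (2 lb) £4.88: unprepared groceries → 10% + 0% local = 10% → £0.49
Wireless earbuds £144.68: consumer electronics → 7.75% + 2.5% local = 10.25% → £14.83
Bottle of gin (750 mL) £22.12: beer, wine and spirits → 11.25% + 1% local = 12.25% → £2.71
Ibuprofen (100 ct) £7.63: over-the-counter medicine → 0% + 0% local = 0% → £0.00
Board game £31.57: children's toys → 7.75% + 1.25% local = 9% → £2.84
RC car £29.90: children's toys → 7.75% + 1.25% local = 9% → £2.69
Bottle of whiskey £73.17: beer, wine and spirits → 11.25% + 1% local = 12.25% → £8.96
Vitamin D (90 ct) £13.67: over-the-counter medicine → 0% + 0% local = 0% → £0.00
Cold medicine £17.39: over-the-counter medicine → 0% + 0% local = 0% → £0.00
Craft lager (4-pack) £10.36: beer, wine and spirits → 11.25% + 1% local = 12.25% → £1.27
Total tax = £0.49 + £14.83 + £2.71 + £2.84 + £2.69 + £8.96 + £1.27 = £33.79

£33.79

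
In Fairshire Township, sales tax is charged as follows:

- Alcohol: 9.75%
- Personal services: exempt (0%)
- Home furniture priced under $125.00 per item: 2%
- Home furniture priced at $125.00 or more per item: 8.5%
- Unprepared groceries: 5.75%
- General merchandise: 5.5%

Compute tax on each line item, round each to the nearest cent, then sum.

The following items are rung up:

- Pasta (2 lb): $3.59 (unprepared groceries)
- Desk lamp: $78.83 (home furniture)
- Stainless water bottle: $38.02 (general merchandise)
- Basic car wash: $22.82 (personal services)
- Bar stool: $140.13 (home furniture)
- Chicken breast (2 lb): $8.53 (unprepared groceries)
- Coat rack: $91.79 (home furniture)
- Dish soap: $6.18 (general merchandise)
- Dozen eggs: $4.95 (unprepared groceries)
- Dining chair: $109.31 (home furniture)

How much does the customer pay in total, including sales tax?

$525.08

Pasta (2 lb) $3.59: unprepared groceries → 5.75% → $0.21
Desk lamp $78.83: home furniture, under $125.00 → 2% → $1.58
Stainless water bottle $38.02: general merchandise → 5.5% → $2.09
Basic car wash $22.82: personal services → 0% → $0.00
Bar stool $140.13: home furniture, $125.00 or more → 8.5% → $11.91
Chicken breast (2 lb) $8.53: unprepared groceries → 5.75% → $0.49
Coat rack $91.79: home furniture, under $125.00 → 2% → $1.84
Dish soap $6.18: general merchandise → 5.5% → $0.34
Dozen eggs $4.95: unprepared groceries → 5.75% → $0.28
Dining chair $109.31: home furniture, under $125.00 → 2% → $2.19
Subtotal = $504.15; tax = $20.93; total due = $525.08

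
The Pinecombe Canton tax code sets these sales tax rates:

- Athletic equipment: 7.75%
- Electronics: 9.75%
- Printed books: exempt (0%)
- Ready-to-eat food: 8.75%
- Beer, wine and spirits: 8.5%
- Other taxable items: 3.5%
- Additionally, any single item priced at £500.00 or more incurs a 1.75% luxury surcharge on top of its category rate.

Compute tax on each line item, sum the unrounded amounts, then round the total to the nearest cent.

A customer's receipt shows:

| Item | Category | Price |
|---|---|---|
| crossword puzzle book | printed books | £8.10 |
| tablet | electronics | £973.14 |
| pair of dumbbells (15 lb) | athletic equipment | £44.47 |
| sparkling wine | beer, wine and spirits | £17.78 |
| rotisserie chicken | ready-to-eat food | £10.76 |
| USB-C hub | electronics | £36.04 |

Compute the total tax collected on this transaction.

Crossword puzzle book £8.10: printed books → 0% → £0.00
Tablet £973.14: electronics → 9.75% + 1.75% surcharge = 11.5% → £111.9111
Pair of dumbbells (15 lb) £44.47: athletic equipment → 7.75% → £3.446425
Sparkling wine £17.78: beer, wine and spirits → 8.5% → £1.5113
Rotisserie chicken £10.76: ready-to-eat food → 8.75% → £0.9415
USB-C hub £36.04: electronics → 9.75% → £3.5139
Unrounded tax sum = £121.324225 → £121.32

£121.32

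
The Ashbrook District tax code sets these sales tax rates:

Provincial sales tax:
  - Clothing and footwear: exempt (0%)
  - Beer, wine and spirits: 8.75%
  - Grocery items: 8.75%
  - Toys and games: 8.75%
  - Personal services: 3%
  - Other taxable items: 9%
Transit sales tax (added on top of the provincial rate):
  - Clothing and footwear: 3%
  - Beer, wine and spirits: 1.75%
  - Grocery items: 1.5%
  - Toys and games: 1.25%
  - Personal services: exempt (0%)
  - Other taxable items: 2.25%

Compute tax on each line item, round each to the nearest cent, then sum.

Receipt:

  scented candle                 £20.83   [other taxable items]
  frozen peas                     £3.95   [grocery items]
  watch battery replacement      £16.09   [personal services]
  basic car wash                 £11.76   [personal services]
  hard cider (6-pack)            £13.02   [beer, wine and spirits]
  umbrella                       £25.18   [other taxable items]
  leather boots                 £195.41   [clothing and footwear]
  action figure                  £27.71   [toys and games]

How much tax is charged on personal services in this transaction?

Watch battery replacement £16.09: personal services → 3% + 0% transit = 3% → £0.48
Basic car wash £11.76: personal services → 3% + 0% transit = 3% → £0.35
Tax on personal services = £0.48 + £0.35 = £0.83

£0.83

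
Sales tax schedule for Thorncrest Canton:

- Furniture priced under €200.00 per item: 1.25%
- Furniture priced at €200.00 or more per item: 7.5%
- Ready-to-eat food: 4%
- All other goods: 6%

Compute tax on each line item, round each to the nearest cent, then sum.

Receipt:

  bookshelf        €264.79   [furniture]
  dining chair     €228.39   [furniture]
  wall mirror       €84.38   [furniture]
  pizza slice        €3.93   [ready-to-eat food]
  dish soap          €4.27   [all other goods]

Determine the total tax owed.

€38.46

Bookshelf €264.79: furniture, €200.00 or more → 7.5% → €19.86
Dining chair €228.39: furniture, €200.00 or more → 7.5% → €17.13
Wall mirror €84.38: furniture, under €200.00 → 1.25% → €1.05
Pizza slice €3.93: ready-to-eat food → 4% → €0.16
Dish soap €4.27: all other goods → 6% → €0.26
Total tax = €19.86 + €17.13 + €1.05 + €0.16 + €0.26 = €38.46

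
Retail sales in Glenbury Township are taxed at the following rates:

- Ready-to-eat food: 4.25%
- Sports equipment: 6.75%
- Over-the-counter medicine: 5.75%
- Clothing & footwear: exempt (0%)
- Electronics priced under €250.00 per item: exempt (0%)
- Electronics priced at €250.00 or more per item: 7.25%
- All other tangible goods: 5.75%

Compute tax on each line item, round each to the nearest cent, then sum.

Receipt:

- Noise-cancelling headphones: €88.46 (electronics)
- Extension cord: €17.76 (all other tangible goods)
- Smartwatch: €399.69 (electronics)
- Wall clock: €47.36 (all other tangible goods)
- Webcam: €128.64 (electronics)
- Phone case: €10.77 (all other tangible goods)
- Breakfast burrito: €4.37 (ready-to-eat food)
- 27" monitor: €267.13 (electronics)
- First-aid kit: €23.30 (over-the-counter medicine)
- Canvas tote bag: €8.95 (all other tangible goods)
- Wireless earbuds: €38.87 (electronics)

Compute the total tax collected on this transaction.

€54.75

Noise-cancelling headphones €88.46: electronics, under €250.00 → 0% → €0.00
Extension cord €17.76: all other tangible goods → 5.75% → €1.02
Smartwatch €399.69: electronics, €250.00 or more → 7.25% → €28.98
Wall clock €47.36: all other tangible goods → 5.75% → €2.72
Webcam €128.64: electronics, under €250.00 → 0% → €0.00
Phone case €10.77: all other tangible goods → 5.75% → €0.62
Breakfast burrito €4.37: ready-to-eat food → 4.25% → €0.19
27" monitor €267.13: electronics, €250.00 or more → 7.25% → €19.37
First-aid kit €23.30: over-the-counter medicine → 5.75% → €1.34
Canvas tote bag €8.95: all other tangible goods → 5.75% → €0.51
Wireless earbuds €38.87: electronics, under €250.00 → 0% → €0.00
Total tax = €1.02 + €28.98 + €2.72 + €0.62 + €0.19 + €19.37 + €1.34 + €0.51 = €54.75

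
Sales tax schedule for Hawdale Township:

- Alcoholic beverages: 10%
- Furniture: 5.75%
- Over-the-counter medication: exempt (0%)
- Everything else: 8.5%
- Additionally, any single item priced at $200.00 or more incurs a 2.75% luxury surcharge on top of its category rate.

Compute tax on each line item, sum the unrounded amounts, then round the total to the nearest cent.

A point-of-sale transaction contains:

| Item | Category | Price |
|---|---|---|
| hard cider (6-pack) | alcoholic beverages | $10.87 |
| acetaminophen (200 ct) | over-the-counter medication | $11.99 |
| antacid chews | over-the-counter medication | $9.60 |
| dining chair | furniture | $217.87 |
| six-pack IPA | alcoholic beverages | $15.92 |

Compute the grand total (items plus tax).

Hard cider (6-pack) $10.87: alcoholic beverages → 10% → $1.087
Acetaminophen (200 ct) $11.99: over-the-counter medication → 0% → $0.00
Antacid chews $9.60: over-the-counter medication → 0% → $0.00
Dining chair $217.87: furniture → 5.75% + 2.75% surcharge = 8.5% → $18.51895
Six-pack IPA $15.92: alcoholic beverages → 10% → $1.592
Subtotal = $266.25; unrounded tax = $21.19795 → $21.20; total due = $287.45

$287.45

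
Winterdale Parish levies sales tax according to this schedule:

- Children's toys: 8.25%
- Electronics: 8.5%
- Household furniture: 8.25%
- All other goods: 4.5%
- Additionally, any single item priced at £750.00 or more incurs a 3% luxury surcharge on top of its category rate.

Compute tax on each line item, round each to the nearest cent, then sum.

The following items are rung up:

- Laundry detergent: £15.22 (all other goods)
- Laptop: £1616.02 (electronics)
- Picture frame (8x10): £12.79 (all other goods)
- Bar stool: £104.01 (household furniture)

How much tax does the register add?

Laundry detergent £15.22: all other goods → 4.5% → £0.68
Laptop £1616.02: electronics → 8.5% + 3% surcharge = 11.5% → £185.84
Picture frame (8x10) £12.79: all other goods → 4.5% → £0.58
Bar stool £104.01: household furniture → 8.25% → £8.58
Total tax = £0.68 + £185.84 + £0.58 + £8.58 = £195.68

£195.68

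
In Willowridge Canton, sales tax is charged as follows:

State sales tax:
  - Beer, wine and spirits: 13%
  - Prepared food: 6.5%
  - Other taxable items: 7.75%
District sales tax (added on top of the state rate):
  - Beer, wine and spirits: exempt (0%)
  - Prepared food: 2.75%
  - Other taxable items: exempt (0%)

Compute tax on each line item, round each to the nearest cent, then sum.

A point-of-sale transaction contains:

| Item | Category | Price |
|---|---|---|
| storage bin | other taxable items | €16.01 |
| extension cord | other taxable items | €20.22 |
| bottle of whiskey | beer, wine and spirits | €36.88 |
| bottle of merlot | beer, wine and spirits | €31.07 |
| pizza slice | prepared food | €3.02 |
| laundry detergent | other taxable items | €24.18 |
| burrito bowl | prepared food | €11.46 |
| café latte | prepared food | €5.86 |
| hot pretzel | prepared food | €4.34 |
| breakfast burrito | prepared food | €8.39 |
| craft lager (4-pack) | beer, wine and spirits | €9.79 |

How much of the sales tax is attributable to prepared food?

Pizza slice €3.02: prepared food → 6.5% + 2.75% district = 9.25% → €0.28
Burrito bowl €11.46: prepared food → 6.5% + 2.75% district = 9.25% → €1.06
Café latte €5.86: prepared food → 6.5% + 2.75% district = 9.25% → €0.54
Hot pretzel €4.34: prepared food → 6.5% + 2.75% district = 9.25% → €0.40
Breakfast burrito €8.39: prepared food → 6.5% + 2.75% district = 9.25% → €0.78
Tax on prepared food = €0.28 + €1.06 + €0.54 + €0.40 + €0.78 = €3.06

€3.06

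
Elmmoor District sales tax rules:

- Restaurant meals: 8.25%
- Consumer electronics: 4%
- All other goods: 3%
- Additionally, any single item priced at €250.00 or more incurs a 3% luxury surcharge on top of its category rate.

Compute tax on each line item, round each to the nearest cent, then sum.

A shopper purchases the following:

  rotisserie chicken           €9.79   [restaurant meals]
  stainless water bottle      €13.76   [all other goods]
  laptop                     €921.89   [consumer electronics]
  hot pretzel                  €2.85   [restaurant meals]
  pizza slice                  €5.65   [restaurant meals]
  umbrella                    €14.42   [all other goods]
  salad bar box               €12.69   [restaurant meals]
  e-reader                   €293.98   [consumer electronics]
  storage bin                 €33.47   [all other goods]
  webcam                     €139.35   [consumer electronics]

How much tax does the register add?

Rotisserie chicken €9.79: restaurant meals → 8.25% → €0.81
Stainless water bottle €13.76: all other goods → 3% → €0.41
Laptop €921.89: consumer electronics → 4% + 3% surcharge = 7% → €64.53
Hot pretzel €2.85: restaurant meals → 8.25% → €0.24
Pizza slice €5.65: restaurant meals → 8.25% → €0.47
Umbrella €14.42: all other goods → 3% → €0.43
Salad bar box €12.69: restaurant meals → 8.25% → €1.05
E-reader €293.98: consumer electronics → 4% + 3% surcharge = 7% → €20.58
Storage bin €33.47: all other goods → 3% → €1.00
Webcam €139.35: consumer electronics → 4% → €5.57
Total tax = €0.81 + €0.41 + €64.53 + €0.24 + €0.47 + €0.43 + €1.05 + €20.58 + €1.00 + €5.57 = €95.09

€95.09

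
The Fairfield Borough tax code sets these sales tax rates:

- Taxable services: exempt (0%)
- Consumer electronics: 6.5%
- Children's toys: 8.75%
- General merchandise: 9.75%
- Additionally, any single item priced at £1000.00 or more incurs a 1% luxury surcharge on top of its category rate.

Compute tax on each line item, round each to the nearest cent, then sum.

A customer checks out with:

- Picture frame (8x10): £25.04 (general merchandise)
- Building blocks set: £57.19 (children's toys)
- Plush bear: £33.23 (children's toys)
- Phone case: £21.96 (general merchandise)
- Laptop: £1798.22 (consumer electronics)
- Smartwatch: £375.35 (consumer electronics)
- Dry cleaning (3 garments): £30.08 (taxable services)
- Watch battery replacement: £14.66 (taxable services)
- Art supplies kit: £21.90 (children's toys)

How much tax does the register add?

£173.68

Picture frame (8x10) £25.04: general merchandise → 9.75% → £2.44
Building blocks set £57.19: children's toys → 8.75% → £5.00
Plush bear £33.23: children's toys → 8.75% → £2.91
Phone case £21.96: general merchandise → 9.75% → £2.14
Laptop £1798.22: consumer electronics → 6.5% + 1% surcharge = 7.5% → £134.87
Smartwatch £375.35: consumer electronics → 6.5% → £24.40
Dry cleaning (3 garments) £30.08: taxable services → 0% → £0.00
Watch battery replacement £14.66: taxable services → 0% → £0.00
Art supplies kit £21.90: children's toys → 8.75% → £1.92
Total tax = £2.44 + £5.00 + £2.91 + £2.14 + £134.87 + £24.40 + £1.92 = £173.68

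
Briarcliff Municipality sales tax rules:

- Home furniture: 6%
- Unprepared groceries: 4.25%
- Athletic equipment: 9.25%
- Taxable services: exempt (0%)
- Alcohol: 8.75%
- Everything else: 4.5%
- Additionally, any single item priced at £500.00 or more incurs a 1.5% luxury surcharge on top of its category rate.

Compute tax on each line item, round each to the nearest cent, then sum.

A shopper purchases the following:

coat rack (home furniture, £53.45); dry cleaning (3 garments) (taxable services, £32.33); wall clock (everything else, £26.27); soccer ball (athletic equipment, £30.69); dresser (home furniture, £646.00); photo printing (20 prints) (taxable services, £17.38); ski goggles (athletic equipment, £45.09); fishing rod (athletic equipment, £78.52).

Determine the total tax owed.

£67.11

Coat rack £53.45: home furniture → 6% → £3.21
Dry cleaning (3 garments) £32.33: taxable services → 0% → £0.00
Wall clock £26.27: everything else → 4.5% → £1.18
Soccer ball £30.69: athletic equipment → 9.25% → £2.84
Dresser £646.00: home furniture → 6% + 1.5% surcharge = 7.5% → £48.45
Photo printing (20 prints) £17.38: taxable services → 0% → £0.00
Ski goggles £45.09: athletic equipment → 9.25% → £4.17
Fishing rod £78.52: athletic equipment → 9.25% → £7.26
Total tax = £3.21 + £1.18 + £2.84 + £48.45 + £4.17 + £7.26 = £67.11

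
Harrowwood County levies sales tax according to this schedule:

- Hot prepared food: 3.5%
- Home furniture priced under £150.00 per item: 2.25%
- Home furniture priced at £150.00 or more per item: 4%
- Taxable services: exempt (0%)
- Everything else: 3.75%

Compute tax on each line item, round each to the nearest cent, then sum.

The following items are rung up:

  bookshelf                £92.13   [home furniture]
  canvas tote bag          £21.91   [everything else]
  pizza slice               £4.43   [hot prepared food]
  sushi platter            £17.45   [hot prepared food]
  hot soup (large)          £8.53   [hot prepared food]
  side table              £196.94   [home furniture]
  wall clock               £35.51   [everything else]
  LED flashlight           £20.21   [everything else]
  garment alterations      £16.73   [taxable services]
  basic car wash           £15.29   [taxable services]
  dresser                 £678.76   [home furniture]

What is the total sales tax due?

Bookshelf £92.13: home furniture, under £150.00 → 2.25% → £2.07
Canvas tote bag £21.91: everything else → 3.75% → £0.82
Pizza slice £4.43: hot prepared food → 3.5% → £0.16
Sushi platter £17.45: hot prepared food → 3.5% → £0.61
Hot soup (large) £8.53: hot prepared food → 3.5% → £0.30
Side table £196.94: home furniture, £150.00 or more → 4% → £7.88
Wall clock £35.51: everything else → 3.75% → £1.33
LED flashlight £20.21: everything else → 3.75% → £0.76
Garment alterations £16.73: taxable services → 0% → £0.00
Basic car wash £15.29: taxable services → 0% → £0.00
Dresser £678.76: home furniture, £150.00 or more → 4% → £27.15
Total tax = £2.07 + £0.82 + £0.16 + £0.61 + £0.30 + £7.88 + £1.33 + £0.76 + £27.15 = £41.08

£41.08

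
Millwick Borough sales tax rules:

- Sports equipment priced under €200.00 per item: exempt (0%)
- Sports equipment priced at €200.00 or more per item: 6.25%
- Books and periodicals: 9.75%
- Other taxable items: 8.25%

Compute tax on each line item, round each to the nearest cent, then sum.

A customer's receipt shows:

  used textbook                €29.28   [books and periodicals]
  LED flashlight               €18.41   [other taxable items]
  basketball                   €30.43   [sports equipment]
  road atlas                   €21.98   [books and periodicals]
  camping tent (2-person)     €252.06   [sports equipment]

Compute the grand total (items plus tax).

€374.42

Used textbook €29.28: books and periodicals → 9.75% → €2.85
LED flashlight €18.41: other taxable items → 8.25% → €1.52
Basketball €30.43: sports equipment, under €200.00 → 0% → €0.00
Road atlas €21.98: books and periodicals → 9.75% → €2.14
Camping tent (2-person) €252.06: sports equipment, €200.00 or more → 6.25% → €15.75
Subtotal = €352.16; tax = €22.26; total due = €374.42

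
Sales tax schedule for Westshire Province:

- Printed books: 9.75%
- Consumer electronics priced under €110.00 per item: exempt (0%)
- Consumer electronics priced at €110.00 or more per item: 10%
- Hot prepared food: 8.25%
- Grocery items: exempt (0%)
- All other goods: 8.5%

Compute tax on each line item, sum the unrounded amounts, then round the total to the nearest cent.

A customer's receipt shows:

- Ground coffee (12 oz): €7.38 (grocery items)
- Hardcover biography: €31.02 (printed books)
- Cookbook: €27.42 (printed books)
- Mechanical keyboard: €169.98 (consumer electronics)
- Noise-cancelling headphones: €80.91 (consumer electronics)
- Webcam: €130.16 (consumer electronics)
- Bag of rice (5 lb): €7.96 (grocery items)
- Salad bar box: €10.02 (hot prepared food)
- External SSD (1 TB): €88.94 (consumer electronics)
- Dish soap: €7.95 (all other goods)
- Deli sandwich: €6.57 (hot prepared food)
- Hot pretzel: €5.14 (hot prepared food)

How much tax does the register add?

€38.18

Ground coffee (12 oz) €7.38: grocery items → 0% → €0.00
Hardcover biography €31.02: printed books → 9.75% → €3.02445
Cookbook €27.42: printed books → 9.75% → €2.67345
Mechanical keyboard €169.98: consumer electronics, €110.00 or more → 10% → €16.998
Noise-cancelling headphones €80.91: consumer electronics, under €110.00 → 0% → €0.00
Webcam €130.16: consumer electronics, €110.00 or more → 10% → €13.016
Bag of rice (5 lb) €7.96: grocery items → 0% → €0.00
Salad bar box €10.02: hot prepared food → 8.25% → €0.82665
External SSD (1 TB) €88.94: consumer electronics, under €110.00 → 0% → €0.00
Dish soap €7.95: all other goods → 8.5% → €0.67575
Deli sandwich €6.57: hot prepared food → 8.25% → €0.542025
Hot pretzel €5.14: hot prepared food → 8.25% → €0.42405
Unrounded tax sum = €38.180375 → €38.18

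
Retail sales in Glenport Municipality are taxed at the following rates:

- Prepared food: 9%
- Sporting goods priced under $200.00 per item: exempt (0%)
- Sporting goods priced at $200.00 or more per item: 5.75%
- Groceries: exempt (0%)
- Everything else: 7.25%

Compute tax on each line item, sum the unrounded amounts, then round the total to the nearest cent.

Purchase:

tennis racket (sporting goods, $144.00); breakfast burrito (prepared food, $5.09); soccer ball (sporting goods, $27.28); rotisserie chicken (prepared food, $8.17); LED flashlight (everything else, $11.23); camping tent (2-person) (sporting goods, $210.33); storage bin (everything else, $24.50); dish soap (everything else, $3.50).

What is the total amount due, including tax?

$450.23

Tennis racket $144.00: sporting goods, under $200.00 → 0% → $0.00
Breakfast burrito $5.09: prepared food → 9% → $0.4581
Soccer ball $27.28: sporting goods, under $200.00 → 0% → $0.00
Rotisserie chicken $8.17: prepared food → 9% → $0.7353
LED flashlight $11.23: everything else → 7.25% → $0.814175
Camping tent (2-person) $210.33: sporting goods, $200.00 or more → 5.75% → $12.093975
Storage bin $24.50: everything else → 7.25% → $1.77625
Dish soap $3.50: everything else → 7.25% → $0.25375
Subtotal = $434.10; unrounded tax = $16.13155 → $16.13; total due = $450.23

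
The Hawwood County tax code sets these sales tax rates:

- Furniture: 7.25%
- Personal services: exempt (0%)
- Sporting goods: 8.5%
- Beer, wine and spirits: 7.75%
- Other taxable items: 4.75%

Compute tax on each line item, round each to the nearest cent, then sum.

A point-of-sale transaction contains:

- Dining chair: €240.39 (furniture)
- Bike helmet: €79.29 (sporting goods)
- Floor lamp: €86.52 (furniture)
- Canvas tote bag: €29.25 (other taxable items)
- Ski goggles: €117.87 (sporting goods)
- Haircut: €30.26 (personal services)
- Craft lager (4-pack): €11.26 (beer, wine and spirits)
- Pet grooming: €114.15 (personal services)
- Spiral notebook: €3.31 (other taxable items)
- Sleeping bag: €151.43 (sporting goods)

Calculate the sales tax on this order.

€55.75

Dining chair €240.39: furniture → 7.25% → €17.43
Bike helmet €79.29: sporting goods → 8.5% → €6.74
Floor lamp €86.52: furniture → 7.25% → €6.27
Canvas tote bag €29.25: other taxable items → 4.75% → €1.39
Ski goggles €117.87: sporting goods → 8.5% → €10.02
Haircut €30.26: personal services → 0% → €0.00
Craft lager (4-pack) €11.26: beer, wine and spirits → 7.75% → €0.87
Pet grooming €114.15: personal services → 0% → €0.00
Spiral notebook €3.31: other taxable items → 4.75% → €0.16
Sleeping bag €151.43: sporting goods → 8.5% → €12.87
Total tax = €17.43 + €6.74 + €6.27 + €1.39 + €10.02 + €0.87 + €0.16 + €12.87 = €55.75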